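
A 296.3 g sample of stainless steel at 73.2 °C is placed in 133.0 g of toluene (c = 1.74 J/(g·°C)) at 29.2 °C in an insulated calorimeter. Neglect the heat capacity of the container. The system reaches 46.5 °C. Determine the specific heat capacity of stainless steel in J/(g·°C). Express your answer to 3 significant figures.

c = 0.506 J/(g·°C)

q_gained = (133.0 × 1.74) × (46.5 − 29.2) = 4004 J
q_lost = 296.3 × c × (73.2 − 46.5) = 7911.21 c
Set equal: c = 4004 / 7911.21 = 0.506 J/(g·°C)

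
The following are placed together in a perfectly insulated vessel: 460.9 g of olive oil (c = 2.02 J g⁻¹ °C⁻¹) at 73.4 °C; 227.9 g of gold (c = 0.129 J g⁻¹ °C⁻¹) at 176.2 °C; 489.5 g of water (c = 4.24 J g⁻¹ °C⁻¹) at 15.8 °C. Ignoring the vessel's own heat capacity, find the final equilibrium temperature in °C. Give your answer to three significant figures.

Σ mᵢcᵢ(T − Tᵢ) = 0  ⇒  T = Σ mᵢcᵢTᵢ / Σ mᵢcᵢ
Σ mᵢcᵢ = 460.9×2.02 + 227.9×0.129 + 489.5×4.24 = 3035.8971
Σ mᵢcᵢTᵢ = 931.018×73.4 + 29.3991×176.2 + 2075.48×15.8 = 106310
T = 106310 / 3035.8971 = 35.02 °C

T_f = 35.0 °C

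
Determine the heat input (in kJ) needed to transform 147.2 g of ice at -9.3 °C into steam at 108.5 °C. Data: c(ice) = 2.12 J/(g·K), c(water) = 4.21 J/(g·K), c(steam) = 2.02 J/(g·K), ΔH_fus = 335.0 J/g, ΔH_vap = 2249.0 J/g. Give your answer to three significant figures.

q = 448 kJ

q1 (heat ice -9.3→0.0 °C): 147.2 × 2.12 × 9.3 = 2902 J
q2 (melt at 0 °C): 147.2 × 335.0 = 49312 J
q3 (heat water 0.0→100.0 °C): 147.2 × 4.21 × 100.0 = 61971 J
q4 (vaporize at 100 °C): 147.2 × 2249.0 = 331053 J
q5 (heat steam 100.0→108.5 °C): 147.2 × 2.02 × 8.5 = 2527 J
Total: 2902 + 49312 + 61971 + 331053 + 2527 = 447765 J = 448 kJ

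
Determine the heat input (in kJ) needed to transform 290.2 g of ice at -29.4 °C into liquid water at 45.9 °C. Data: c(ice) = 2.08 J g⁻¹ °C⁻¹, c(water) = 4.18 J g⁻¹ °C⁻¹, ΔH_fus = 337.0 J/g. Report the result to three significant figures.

q1 (heat ice -29.4→0.0 °C): 290.2 × 2.08 × 29.4 = 17746 J
q2 (melt at 0 °C): 290.2 × 337.0 = 97797 J
q3 (heat water 0.0→45.9 °C): 290.2 × 4.18 × 45.9 = 55678 J
Total: 17746 + 97797 + 55678 = 171221 J = 171 kJ

q = 171 kJ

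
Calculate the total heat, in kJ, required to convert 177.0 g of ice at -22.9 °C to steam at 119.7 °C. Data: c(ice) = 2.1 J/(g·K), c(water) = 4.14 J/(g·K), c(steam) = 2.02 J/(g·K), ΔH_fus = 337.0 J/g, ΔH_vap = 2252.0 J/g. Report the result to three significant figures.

q1 (heat ice -22.9→0.0 °C): 177.0 × 2.1 × 22.9 = 8512 J
q2 (melt at 0 °C): 177.0 × 337.0 = 59649 J
q3 (heat water 0.0→100.0 °C): 177.0 × 4.14 × 100.0 = 73278 J
q4 (vaporize at 100 °C): 177.0 × 2252.0 = 398604 J
q5 (heat steam 100.0→119.7 °C): 177.0 × 2.02 × 19.7 = 7044 J
Total: 8512 + 59649 + 73278 + 398604 + 7044 = 547087 J = 547 kJ

q = 547 kJ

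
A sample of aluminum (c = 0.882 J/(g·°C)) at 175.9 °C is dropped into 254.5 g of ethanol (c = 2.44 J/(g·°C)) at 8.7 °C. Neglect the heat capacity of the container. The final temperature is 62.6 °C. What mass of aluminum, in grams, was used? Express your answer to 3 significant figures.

m = 335 g

q_gained = (254.5 × 2.44) × (62.6 − 8.7) = 33470 J
q_lost = m × 0.882 × (175.9 − 62.6) = 99.9306 m
m = 33470 / 99.9306 = 335 g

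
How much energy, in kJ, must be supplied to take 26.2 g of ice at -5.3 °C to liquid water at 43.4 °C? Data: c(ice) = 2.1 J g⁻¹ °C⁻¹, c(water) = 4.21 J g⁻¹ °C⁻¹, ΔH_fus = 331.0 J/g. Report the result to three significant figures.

q1 (heat ice -5.3→0.0 °C): 26.2 × 2.1 × 5.3 = 292 J
q2 (melt at 0 °C): 26.2 × 331.0 = 8672 J
q3 (heat water 0.0→43.4 °C): 26.2 × 4.21 × 43.4 = 4787 J
Total: 292 + 8672 + 4787 = 13751 J = 13.8 kJ

q = 13.8 kJ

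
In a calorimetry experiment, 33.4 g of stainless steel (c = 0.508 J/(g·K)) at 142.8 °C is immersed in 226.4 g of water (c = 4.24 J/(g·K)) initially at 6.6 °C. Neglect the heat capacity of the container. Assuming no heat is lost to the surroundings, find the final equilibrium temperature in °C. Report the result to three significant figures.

T_f = 8.97 °C

Heat lost by stainless steel = heat gained by water.
(33.4)(0.508)(142.8 − T) = (226.4)(4.24)(T − 6.6)
16.9672 (142.8 − T) = 959.936 (T − 6.6)
2422.9 − 16.9672 T = 959.936 T − 6335.6
8758.5 = 976.9032 T
T = 8.966 °C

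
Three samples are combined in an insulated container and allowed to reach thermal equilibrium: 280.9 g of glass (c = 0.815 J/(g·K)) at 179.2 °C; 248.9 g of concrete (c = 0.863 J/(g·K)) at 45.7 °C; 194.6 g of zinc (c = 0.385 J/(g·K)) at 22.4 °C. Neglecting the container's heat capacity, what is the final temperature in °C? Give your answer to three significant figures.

Σ mᵢcᵢ(T − Tᵢ) = 0  ⇒  T = Σ mᵢcᵢTᵢ / Σ mᵢcᵢ
Σ mᵢcᵢ = 280.9×0.815 + 248.9×0.863 + 194.6×0.385 = 518.6552
Σ mᵢcᵢTᵢ = 228.9335×179.2 + 214.8007×45.7 + 74.921×22.4 = 52520
T = 52520 / 518.6552 = 101.3 °C

T_f = 101 °C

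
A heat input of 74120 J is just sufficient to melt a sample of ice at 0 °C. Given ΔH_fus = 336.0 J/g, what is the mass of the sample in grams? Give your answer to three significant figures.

m = q / ΔH_fus = 74120 J / 336.0 J/g = 221 g

m = 221 g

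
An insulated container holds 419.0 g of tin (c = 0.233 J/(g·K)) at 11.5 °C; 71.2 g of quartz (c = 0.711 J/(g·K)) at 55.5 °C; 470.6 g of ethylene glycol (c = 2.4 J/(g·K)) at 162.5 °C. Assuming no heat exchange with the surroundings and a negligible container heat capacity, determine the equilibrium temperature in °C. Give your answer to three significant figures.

Σ mᵢcᵢ(T − Tᵢ) = 0  ⇒  T = Σ mᵢcᵢTᵢ / Σ mᵢcᵢ
Σ mᵢcᵢ = 419.0×0.233 + 71.2×0.711 + 470.6×2.4 = 1277.6902
Σ mᵢcᵢTᵢ = 97.627×11.5 + 50.6232×55.5 + 1129.44×162.5 = 187470
T = 187470 / 1277.6902 = 146.7 °C

T_f = 147 °C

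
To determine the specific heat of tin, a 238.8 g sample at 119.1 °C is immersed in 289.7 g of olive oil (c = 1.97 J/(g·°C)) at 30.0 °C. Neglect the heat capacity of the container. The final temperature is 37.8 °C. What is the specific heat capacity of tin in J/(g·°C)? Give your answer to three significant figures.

q_gained = (289.7 × 1.97) × (37.8 − 30.0) = 4452 J
q_lost = 238.8 × c × (119.1 − 37.8) = 19414.44 c
Set equal: c = 4452 / 19414.44 = 0.229 J/(g·°C)

c = 0.229 J/(g·°C)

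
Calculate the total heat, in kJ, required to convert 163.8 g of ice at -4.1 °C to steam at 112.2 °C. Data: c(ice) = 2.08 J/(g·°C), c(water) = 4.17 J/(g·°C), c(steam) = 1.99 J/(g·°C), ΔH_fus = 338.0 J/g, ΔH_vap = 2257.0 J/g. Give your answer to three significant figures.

q1 (heat ice -4.1→0.0 °C): 163.8 × 2.08 × 4.1 = 1397 J
q2 (melt at 0 °C): 163.8 × 338.0 = 55364 J
q3 (heat water 0.0→100.0 °C): 163.8 × 4.17 × 100.0 = 68305 J
q4 (vaporize at 100 °C): 163.8 × 2257.0 = 369697 J
q5 (heat steam 100.0→112.2 °C): 163.8 × 1.99 × 12.2 = 3977 J
Total: 1397 + 55364 + 68305 + 369697 + 3977 = 498740 J = 499 kJ

q = 499 kJ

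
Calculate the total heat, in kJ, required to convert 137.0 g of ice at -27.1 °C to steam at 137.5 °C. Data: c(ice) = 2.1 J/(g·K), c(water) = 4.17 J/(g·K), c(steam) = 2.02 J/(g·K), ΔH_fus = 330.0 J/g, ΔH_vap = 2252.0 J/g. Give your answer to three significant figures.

q = 429 kJ

q1 (heat ice -27.1→0.0 °C): 137.0 × 2.1 × 27.1 = 7797 J
q2 (melt at 0 °C): 137.0 × 330.0 = 45210 J
q3 (heat water 0.0→100.0 °C): 137.0 × 4.17 × 100.0 = 57129 J
q4 (vaporize at 100 °C): 137.0 × 2252.0 = 308524 J
q5 (heat steam 100.0→137.5 °C): 137.0 × 2.02 × 37.5 = 10378 J
Total: 7797 + 45210 + 57129 + 308524 + 10378 = 429038 J = 429 kJ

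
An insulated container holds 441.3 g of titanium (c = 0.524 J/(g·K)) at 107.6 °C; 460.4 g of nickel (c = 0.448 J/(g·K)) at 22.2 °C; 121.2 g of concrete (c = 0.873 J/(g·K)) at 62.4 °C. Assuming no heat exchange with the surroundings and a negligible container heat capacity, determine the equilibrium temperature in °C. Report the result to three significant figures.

T_f = 66.4 °C

Σ mᵢcᵢ(T − Tᵢ) = 0  ⇒  T = Σ mᵢcᵢTᵢ / Σ mᵢcᵢ
Σ mᵢcᵢ = 441.3×0.524 + 460.4×0.448 + 121.2×0.873 = 543.3080
Σ mᵢcᵢTᵢ = 231.2412×107.6 + 206.2592×22.2 + 105.8076×62.4 = 36063
T = 36063 / 543.3080 = 66.38 °C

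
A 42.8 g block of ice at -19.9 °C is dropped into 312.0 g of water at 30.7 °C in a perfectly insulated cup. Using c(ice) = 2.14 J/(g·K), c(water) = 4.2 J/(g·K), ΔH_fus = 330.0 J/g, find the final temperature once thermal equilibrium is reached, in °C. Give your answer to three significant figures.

T_f = 16.3 °C

Heat to bring ice to 0 °C and melt it: q₁ = 42.8×2.14×19.9 + 42.8×330.0 = 15947 J
Heat the water can supply cooling to 0 °C: 312.0×4.2×30.7 = 40229.3 J > q₁, so all ice melts.
Energy balance: 312.0×4.2×(30.7 − T) = 15947 + 42.8×4.2×(T − 0)
1310.4(30.7 − T) = 15947 + 179.76 T
40229.3 − 15947 = 1490.16 T
T = 24282.3 / 1490.16 = 16.30 °C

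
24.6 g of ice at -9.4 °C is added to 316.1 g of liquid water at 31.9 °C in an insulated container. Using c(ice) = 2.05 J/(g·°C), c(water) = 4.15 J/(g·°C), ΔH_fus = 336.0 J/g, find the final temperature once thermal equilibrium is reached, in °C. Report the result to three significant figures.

T_f = 23.4 °C

Heat to bring ice to 0 °C and melt it: q₁ = 24.6×2.05×9.4 + 24.6×336.0 = 8739.6 J
Heat the water can supply cooling to 0 °C: 316.1×4.15×31.9 = 41846.9 J > q₁, so all ice melts.
Energy balance: 316.1×4.15×(31.9 − T) = 8739.6 + 24.6×4.15×(T − 0)
1311.815(31.9 − T) = 8739.6 + 102.09 T
41846.9 − 8739.6 = 1413.905 T
T = 33107.3 / 1413.905 = 23.42 °C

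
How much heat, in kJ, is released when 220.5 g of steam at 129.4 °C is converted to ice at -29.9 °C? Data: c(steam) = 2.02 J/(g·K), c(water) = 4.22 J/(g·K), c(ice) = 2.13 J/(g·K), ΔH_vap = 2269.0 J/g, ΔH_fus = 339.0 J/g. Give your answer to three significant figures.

q = 695 kJ

q1 (cool steam 129.4→100 °C): 220.5 × 2.02 × 29.4 = 13095 J
q2 (condense at 100 °C): 220.5 × 2269.0 = 500315 J
q3 (cool water 100→0 °C): 220.5 × 4.22 × 100.0 = 93051 J
q4 (freeze at 0 °C): 220.5 × 339.0 = 74750 J
q5 (cool ice 0→-29.9 °C): 220.5 × 2.13 × 29.9 = 14043 J
Total: 13095 + 500315 + 93051 + 74750 + 14043 = 695254 J = 695 kJ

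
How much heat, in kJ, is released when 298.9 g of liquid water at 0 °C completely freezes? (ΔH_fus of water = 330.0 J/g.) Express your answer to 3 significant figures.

q = m × ΔH_fus = 298.9 × 330.0 = 98640 J = 98.6 kJ

q = 98.6 kJ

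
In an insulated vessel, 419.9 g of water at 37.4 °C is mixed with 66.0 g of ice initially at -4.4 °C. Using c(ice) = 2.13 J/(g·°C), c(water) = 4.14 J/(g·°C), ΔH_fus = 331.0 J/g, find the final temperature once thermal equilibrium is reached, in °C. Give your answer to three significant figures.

T_f = 21.2 °C

Heat to bring ice to 0 °C and melt it: q₁ = 66.0×2.13×4.4 + 66.0×331.0 = 22465 J
Heat the water can supply cooling to 0 °C: 419.9×4.14×37.4 = 65015.6 J > q₁, so all ice melts.
Energy balance: 419.9×4.14×(37.4 − T) = 22465 + 66.0×4.14×(T − 0)
1738.386(37.4 − T) = 22465 + 273.24 T
65015.6 − 22465 = 2011.626 T
T = 42550.6 / 2011.626 = 21.15 °C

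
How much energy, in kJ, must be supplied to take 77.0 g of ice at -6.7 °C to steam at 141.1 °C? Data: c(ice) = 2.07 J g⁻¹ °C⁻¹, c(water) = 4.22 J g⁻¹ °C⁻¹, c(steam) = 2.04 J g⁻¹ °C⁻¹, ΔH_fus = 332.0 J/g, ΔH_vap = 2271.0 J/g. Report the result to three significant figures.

q1 (heat ice -6.7→0.0 °C): 77.0 × 2.07 × 6.7 = 1068 J
q2 (melt at 0 °C): 77.0 × 332.0 = 25564 J
q3 (heat water 0.0→100.0 °C): 77.0 × 4.22 × 100.0 = 32494 J
q4 (vaporize at 100 °C): 77.0 × 2271.0 = 174867 J
q5 (heat steam 100.0→141.1 °C): 77.0 × 2.04 × 41.1 = 6456 J
Total: 1068 + 25564 + 32494 + 174867 + 6456 = 240449 J = 240 kJ

q = 240 kJ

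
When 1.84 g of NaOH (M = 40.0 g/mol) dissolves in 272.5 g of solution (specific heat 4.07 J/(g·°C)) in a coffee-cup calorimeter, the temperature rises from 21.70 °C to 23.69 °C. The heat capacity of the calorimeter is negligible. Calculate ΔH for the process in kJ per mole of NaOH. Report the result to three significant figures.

|ΔT| = |23.69 − 21.70| = 1.99 °C
|q_surr| = (272.5 × 4.07) × 1.99 = 1109.075 × 1.99 = 2207 J
n(NaOH) = 1.84 / 40.0 = 0.04600 mol
Temperature rose, so q_rxn = −|q_surr| = -2.207 kJ
ΔH = q_rxn / n = -47.98 kJ/mol

ΔH = -48.0 kJ/mol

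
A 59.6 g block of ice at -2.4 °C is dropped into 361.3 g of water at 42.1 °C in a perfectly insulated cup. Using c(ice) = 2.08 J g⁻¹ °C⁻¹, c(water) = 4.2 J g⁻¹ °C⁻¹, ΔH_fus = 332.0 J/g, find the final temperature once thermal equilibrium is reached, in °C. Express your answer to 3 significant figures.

Heat to bring ice to 0 °C and melt it: q₁ = 59.6×2.08×2.4 + 59.6×332.0 = 20085 J
Heat the water can supply cooling to 0 °C: 361.3×4.2×42.1 = 63885.1 J > q₁, so all ice melts.
Energy balance: 361.3×4.2×(42.1 − T) = 20085 + 59.6×4.2×(T − 0)
1517.46(42.1 − T) = 20085 + 250.32 T
63885.1 − 20085 = 1767.78 T
T = 43800.1 / 1767.78 = 24.78 °C

T_f = 24.8 °C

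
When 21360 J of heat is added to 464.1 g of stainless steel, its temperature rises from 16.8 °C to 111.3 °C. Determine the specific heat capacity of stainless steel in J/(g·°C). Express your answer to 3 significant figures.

c = q / (m ΔT) = 21360 / (464.1 × 94.5)
c = 21360 / 43857.45 = 0.487 J/(g·°C)

c = 0.487 J/(g·°C)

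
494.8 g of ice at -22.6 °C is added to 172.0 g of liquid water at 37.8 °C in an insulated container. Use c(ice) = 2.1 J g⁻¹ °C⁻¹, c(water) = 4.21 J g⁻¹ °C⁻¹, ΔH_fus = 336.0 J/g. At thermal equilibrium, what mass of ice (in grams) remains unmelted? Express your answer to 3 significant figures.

m_ice remaining = 483 g

Heat to warm all ice to 0 °C: 494.8×2.1×22.6 = 23483 J
Heat released by water cooling to 0 °C: 172.0×4.21×37.8 = 27372 J
27372 J < 23483 + 494.8×336.0 = 189735.8 J, so not all ice melts; final T = 0 °C.
Heat left for melting: 27372 − 23483 = 3889 J
Mass melted = 3889 / 336.0 = 11.57 g
Ice remaining = 494.8 − 11.57 = 483.23 g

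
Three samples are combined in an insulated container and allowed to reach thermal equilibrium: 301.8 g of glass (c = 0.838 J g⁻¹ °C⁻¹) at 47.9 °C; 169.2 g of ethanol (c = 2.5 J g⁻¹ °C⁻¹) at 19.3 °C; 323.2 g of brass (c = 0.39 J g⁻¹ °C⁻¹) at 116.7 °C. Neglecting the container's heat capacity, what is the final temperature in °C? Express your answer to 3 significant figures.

Σ mᵢcᵢ(T − Tᵢ) = 0  ⇒  T = Σ mᵢcᵢTᵢ / Σ mᵢcᵢ
Σ mᵢcᵢ = 301.8×0.838 + 169.2×2.5 + 323.2×0.39 = 801.9564
Σ mᵢcᵢTᵢ = 252.9084×47.9 + 423×19.3 + 126.048×116.7 = 34988
T = 34988 / 801.9564 = 43.63 °C

T_f = 43.6 °C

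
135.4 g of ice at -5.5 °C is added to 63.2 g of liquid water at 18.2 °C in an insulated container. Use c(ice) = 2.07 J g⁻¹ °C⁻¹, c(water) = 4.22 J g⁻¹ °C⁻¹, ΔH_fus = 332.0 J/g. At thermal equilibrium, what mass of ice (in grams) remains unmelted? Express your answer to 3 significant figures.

Heat to warm all ice to 0 °C: 135.4×2.07×5.5 = 1541.5 J
Heat released by water cooling to 0 °C: 63.2×4.22×18.2 = 4854.0 J
4854.0 J < 1541.5 + 135.4×332.0 = 46494.3 J, so not all ice melts; final T = 0 °C.
Heat left for melting: 4854.0 − 1541.5 = 3312.5 J
Mass melted = 3312.5 / 332.0 = 9.977 g
Ice remaining = 135.4 − 9.977 = 125.423 g

m_ice remaining = 125 g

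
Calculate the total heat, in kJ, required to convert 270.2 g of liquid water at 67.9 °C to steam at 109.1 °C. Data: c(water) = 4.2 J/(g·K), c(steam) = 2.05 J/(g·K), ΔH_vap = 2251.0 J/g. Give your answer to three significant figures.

q1 (heat water 67.9→100.0 °C): 270.2 × 4.2 × 32.1 = 36428 J
q2 (vaporize at 100 °C): 270.2 × 2251.0 = 608220 J
q3 (heat steam 100.0→109.1 °C): 270.2 × 2.05 × 9.1 = 5041 J
Total: 36428 + 608220 + 5041 = 649689 J = 650 kJ

q = 650 kJ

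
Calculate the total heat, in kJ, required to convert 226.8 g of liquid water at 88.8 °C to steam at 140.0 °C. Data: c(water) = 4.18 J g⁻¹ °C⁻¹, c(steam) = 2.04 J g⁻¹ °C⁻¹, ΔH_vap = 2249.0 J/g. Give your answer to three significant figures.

q1 (heat water 88.8→100.0 °C): 226.8 × 4.18 × 11.2 = 10618 J
q2 (vaporize at 100 °C): 226.8 × 2249.0 = 510073 J
q3 (heat steam 100.0→140.0 °C): 226.8 × 2.04 × 40.0 = 18507 J
Total: 10618 + 510073 + 18507 = 539198 J = 539 kJ

q = 539 kJ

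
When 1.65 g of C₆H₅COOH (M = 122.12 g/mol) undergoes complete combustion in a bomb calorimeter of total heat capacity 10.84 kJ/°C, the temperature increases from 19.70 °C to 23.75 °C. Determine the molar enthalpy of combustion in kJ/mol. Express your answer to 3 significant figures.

ΔH = -3250 kJ/mol

ΔT = 23.75 − 19.70 = 4.05 °C
q_cal = C_cal × ΔT = 10.84 × 4.05 = 43.902 kJ
n = 1.65 / 122.12 = 0.01351 mol
q_rxn = −q_cal = -43.902 kJ
ΔH = -43.902 / 0.01351 = -3250 kJ/mol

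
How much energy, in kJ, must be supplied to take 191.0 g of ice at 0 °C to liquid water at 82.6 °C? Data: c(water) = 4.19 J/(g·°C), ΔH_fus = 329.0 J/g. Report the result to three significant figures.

q1 (melt at 0 °C): 191.0 × 329.0 = 62839 J
q2 (heat water 0.0→82.6 °C): 191.0 × 4.19 × 82.6 = 66104 J
Total: 62839 + 66104 = 128943 J = 129 kJ

q = 129 kJ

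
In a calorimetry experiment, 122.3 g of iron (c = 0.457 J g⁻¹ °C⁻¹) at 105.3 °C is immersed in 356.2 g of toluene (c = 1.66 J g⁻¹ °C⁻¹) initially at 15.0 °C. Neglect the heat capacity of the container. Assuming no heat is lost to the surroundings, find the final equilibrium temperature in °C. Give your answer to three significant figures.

Heat lost by iron = heat gained by toluene.
(122.3)(0.457)(105.3 − T) = (356.2)(1.66)(T − 15.0)
55.8911 (105.3 − T) = 591.292 (T − 15.0)
5885.3 − 55.8911 T = 591.292 T − 8869.4
14754.7 = 647.1831 T
T = 22.80 °C

T_f = 22.8 °C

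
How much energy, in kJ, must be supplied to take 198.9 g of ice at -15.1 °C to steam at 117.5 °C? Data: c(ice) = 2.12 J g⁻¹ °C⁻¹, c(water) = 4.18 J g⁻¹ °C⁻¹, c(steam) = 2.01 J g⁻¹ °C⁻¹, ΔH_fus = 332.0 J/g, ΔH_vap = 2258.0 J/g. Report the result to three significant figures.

q1 (heat ice -15.1→0.0 °C): 198.9 × 2.12 × 15.1 = 6367 J
q2 (melt at 0 °C): 198.9 × 332.0 = 66035 J
q3 (heat water 0.0→100.0 °C): 198.9 × 4.18 × 100.0 = 83140 J
q4 (vaporize at 100 °C): 198.9 × 2258.0 = 449116 J
q5 (heat steam 100.0→117.5 °C): 198.9 × 2.01 × 17.5 = 6996 J
Total: 6367 + 66035 + 83140 + 449116 + 6996 = 611654 J = 612 kJ

q = 612 kJ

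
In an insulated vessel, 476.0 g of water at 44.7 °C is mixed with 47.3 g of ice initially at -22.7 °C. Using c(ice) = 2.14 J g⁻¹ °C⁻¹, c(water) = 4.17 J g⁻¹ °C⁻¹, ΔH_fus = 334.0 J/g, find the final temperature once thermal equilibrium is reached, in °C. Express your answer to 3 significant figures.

Heat to bring ice to 0 °C and melt it: q₁ = 47.3×2.14×22.7 + 47.3×334.0 = 18096 J
Heat the water can supply cooling to 0 °C: 476.0×4.17×44.7 = 88725.9 J > q₁, so all ice melts.
Energy balance: 476.0×4.17×(44.7 − T) = 18096 + 47.3×4.17×(T − 0)
1984.92(44.7 − T) = 18096 + 197.241 T
88725.9 − 18096 = 2182.161 T
T = 70629.9 / 2182.161 = 32.37 °C

T_f = 32.4 °C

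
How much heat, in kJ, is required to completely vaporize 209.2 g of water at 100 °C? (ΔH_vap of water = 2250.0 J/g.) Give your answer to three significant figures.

q = m × ΔH_vap = 209.2 × 2250.0 = 470700 J = 471 kJ

q = 471 kJ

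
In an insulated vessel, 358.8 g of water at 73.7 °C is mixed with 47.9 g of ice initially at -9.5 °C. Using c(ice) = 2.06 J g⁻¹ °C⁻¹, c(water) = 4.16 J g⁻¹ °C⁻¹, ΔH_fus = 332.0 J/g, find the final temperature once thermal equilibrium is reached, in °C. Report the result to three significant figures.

Heat to bring ice to 0 °C and melt it: q₁ = 47.9×2.06×9.5 + 47.9×332.0 = 16840 J
Heat the water can supply cooling to 0 °C: 358.8×4.16×73.7 = 110005 J > q₁, so all ice melts.
Energy balance: 358.8×4.16×(73.7 − T) = 16840 + 47.9×4.16×(T − 0)
1492.608(73.7 − T) = 16840 + 199.264 T
110005 − 16840 = 1691.872 T
T = 93165 / 1691.872 = 55.07 °C

T_f = 55.1 °C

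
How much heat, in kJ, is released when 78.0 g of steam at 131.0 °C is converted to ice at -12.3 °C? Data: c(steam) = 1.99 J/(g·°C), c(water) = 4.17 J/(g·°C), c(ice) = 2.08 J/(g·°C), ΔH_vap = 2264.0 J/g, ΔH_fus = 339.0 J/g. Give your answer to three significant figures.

q1 (cool steam 131.0→100 °C): 78.0 × 1.99 × 31.0 = 4812 J
q2 (condense at 100 °C): 78.0 × 2264.0 = 176592 J
q3 (cool water 100→0 °C): 78.0 × 4.17 × 100.0 = 32526 J
q4 (freeze at 0 °C): 78.0 × 339.0 = 26442 J
q5 (cool ice 0→-12.3 °C): 78.0 × 2.08 × 12.3 = 1996 J
Total: 4812 + 176592 + 32526 + 26442 + 1996 = 242368 J = 242 kJ

q = 242 kJ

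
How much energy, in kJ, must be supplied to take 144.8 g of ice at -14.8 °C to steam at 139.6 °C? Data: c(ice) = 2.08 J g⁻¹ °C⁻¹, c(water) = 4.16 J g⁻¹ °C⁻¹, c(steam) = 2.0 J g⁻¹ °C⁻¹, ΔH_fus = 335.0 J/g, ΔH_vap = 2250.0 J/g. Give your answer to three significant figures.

q = 450 kJ

q1 (heat ice -14.8→0.0 °C): 144.8 × 2.08 × 14.8 = 4458 J
q2 (melt at 0 °C): 144.8 × 335.0 = 48508 J
q3 (heat water 0.0→100.0 °C): 144.8 × 4.16 × 100.0 = 60237 J
q4 (vaporize at 100 °C): 144.8 × 2250.0 = 325800 J
q5 (heat steam 100.0→139.6 °C): 144.8 × 2.0 × 39.6 = 11468 J
Total: 4458 + 48508 + 60237 + 325800 + 11468 = 450471 J = 450 kJ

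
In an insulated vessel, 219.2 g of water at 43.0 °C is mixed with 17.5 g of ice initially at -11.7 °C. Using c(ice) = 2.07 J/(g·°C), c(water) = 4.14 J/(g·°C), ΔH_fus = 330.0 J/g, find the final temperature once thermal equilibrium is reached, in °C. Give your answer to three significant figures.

Heat to bring ice to 0 °C and melt it: q₁ = 17.5×2.07×11.7 + 17.5×330.0 = 6198.8 J
Heat the water can supply cooling to 0 °C: 219.2×4.14×43.0 = 39022.0 J > q₁, so all ice melts.
Energy balance: 219.2×4.14×(43.0 − T) = 6198.8 + 17.5×4.14×(T − 0)
907.488(43.0 − T) = 6198.8 + 72.45 T
39022.0 − 6198.8 = 979.938 T
T = 32823.2 / 979.938 = 33.50 °C

T_f = 33.5 °C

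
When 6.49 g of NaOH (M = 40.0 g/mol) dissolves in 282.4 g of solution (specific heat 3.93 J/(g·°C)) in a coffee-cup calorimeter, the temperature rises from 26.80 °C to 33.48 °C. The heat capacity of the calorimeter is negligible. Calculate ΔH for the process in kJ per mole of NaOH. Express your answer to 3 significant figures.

|ΔT| = |33.48 − 26.80| = 6.68 °C
|q_surr| = (282.4 × 3.93) × 6.68 = 1109.832 × 6.68 = 7414 J
n(NaOH) = 6.49 / 40.0 = 0.1623 mol
Temperature rose, so q_rxn = −|q_surr| = -7.414 kJ
ΔH = q_rxn / n = -45.68 kJ/mol

ΔH = -45.7 kJ/mol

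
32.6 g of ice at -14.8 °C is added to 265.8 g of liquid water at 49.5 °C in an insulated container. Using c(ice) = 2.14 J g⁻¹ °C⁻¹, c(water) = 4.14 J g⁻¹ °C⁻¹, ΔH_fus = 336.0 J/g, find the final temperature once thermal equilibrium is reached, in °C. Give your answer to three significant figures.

Heat to bring ice to 0 °C and melt it: q₁ = 32.6×2.14×14.8 + 32.6×336.0 = 11986 J
Heat the water can supply cooling to 0 °C: 265.8×4.14×49.5 = 54470.4 J > q₁, so all ice melts.
Energy balance: 265.8×4.14×(49.5 − T) = 11986 + 32.6×4.14×(T − 0)
1100.412(49.5 − T) = 11986 + 134.964 T
54470.4 − 11986 = 1235.376 T
T = 42484.4 / 1235.376 = 34.39 °C

T_f = 34.4 °C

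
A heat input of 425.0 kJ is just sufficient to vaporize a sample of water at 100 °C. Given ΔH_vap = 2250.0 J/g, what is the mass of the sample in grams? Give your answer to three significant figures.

m = 189 g

m = q / ΔH_vap = 425000 J / 2250.0 J/g = 189 g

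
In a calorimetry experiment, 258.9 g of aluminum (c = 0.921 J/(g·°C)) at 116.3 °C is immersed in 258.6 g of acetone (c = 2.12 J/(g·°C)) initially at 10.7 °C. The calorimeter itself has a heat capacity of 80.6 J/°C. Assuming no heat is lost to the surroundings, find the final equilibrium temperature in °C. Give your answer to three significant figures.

T_f = 39.7 °C

Heat lost by aluminum = heat gained by acetone + calorimeter.
(258.9)(0.921)(116.3 − T) = [(258.6)(2.12) + 80.6](T − 10.7)
238.4469 (116.3 − T) = 628.832 (T − 10.7)
27731 − 238.4469 T = 628.832 T − 6728.5
34459.5 = 867.2789 T
T = 39.73 °C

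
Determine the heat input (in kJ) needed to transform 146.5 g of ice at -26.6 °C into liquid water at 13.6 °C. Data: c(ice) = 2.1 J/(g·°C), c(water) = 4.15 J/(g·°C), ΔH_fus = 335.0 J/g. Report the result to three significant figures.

q = 65.5 kJ

q1 (heat ice -26.6→0.0 °C): 146.5 × 2.1 × 26.6 = 8183 J
q2 (melt at 0 °C): 146.5 × 335.0 = 49078 J
q3 (heat water 0.0→13.6 °C): 146.5 × 4.15 × 13.6 = 8268 J
Total: 8183 + 49078 + 8268 = 65529 J = 65.5 kJ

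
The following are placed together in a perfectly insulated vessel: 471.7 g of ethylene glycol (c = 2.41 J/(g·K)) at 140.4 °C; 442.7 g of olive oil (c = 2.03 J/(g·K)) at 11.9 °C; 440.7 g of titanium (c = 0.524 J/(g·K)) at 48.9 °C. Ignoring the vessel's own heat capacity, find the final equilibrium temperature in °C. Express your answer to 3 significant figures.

T_f = 80.1 °C

Σ mᵢcᵢ(T − Tᵢ) = 0  ⇒  T = Σ mᵢcᵢTᵢ / Σ mᵢcᵢ
Σ mᵢcᵢ = 471.7×2.41 + 442.7×2.03 + 440.7×0.524 = 2266.4048
Σ mᵢcᵢTᵢ = 1136.797×140.4 + 898.681×11.9 + 230.9268×48.9 = 181590
T = 181590 / 2266.4048 = 80.12 °C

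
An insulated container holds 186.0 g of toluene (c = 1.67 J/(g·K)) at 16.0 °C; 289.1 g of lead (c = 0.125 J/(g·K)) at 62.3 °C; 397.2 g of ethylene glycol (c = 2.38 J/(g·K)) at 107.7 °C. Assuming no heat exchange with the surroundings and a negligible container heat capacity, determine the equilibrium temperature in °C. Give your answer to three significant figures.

Σ mᵢcᵢ(T − Tᵢ) = 0  ⇒  T = Σ mᵢcᵢTᵢ / Σ mᵢcᵢ
Σ mᵢcᵢ = 186.0×1.67 + 289.1×0.125 + 397.2×2.38 = 1292.0935
Σ mᵢcᵢTᵢ = 310.62×16.0 + 36.1375×62.3 + 945.336×107.7 = 109030
T = 109030 / 1292.0935 = 84.38 °C

T_f = 84.4 °C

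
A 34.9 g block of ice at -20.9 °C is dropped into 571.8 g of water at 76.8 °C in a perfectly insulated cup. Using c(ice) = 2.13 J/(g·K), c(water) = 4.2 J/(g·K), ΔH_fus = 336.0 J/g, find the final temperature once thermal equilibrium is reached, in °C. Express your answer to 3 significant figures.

Heat to bring ice to 0 °C and melt it: q₁ = 34.9×2.13×20.9 + 34.9×336.0 = 13280 J
Heat the water can supply cooling to 0 °C: 571.8×4.2×76.8 = 184440 J > q₁, so all ice melts.
Energy balance: 571.8×4.2×(76.8 − T) = 13280 + 34.9×4.2×(T − 0)
2401.56(76.8 − T) = 13280 + 146.58 T
184440 − 13280 = 2548.14 T
T = 171160 / 2548.14 = 67.17 °C

T_f = 67.2 °C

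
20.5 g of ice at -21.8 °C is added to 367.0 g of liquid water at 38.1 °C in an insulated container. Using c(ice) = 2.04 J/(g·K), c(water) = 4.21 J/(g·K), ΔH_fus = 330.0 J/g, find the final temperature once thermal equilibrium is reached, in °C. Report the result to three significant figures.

T_f = 31.4 °C

Heat to bring ice to 0 °C and melt it: q₁ = 20.5×2.04×21.8 + 20.5×330.0 = 7676.7 J
Heat the water can supply cooling to 0 °C: 367.0×4.21×38.1 = 58867.2 J > q₁, so all ice melts.
Energy balance: 367.0×4.21×(38.1 − T) = 7676.7 + 20.5×4.21×(T − 0)
1545.07(38.1 − T) = 7676.7 + 86.305 T
58867.2 − 7676.7 = 1631.375 T
T = 51190.5 / 1631.375 = 31.38 °C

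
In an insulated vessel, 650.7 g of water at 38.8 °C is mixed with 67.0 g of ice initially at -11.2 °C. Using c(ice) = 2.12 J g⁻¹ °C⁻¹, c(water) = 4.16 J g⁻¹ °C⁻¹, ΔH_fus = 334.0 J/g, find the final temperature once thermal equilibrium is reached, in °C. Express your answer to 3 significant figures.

Heat to bring ice to 0 °C and melt it: q₁ = 67.0×2.12×11.2 + 67.0×334.0 = 23969 J
Heat the water can supply cooling to 0 °C: 650.7×4.16×38.8 = 105028 J > q₁, so all ice melts.
Energy balance: 650.7×4.16×(38.8 − T) = 23969 + 67.0×4.16×(T − 0)
2706.912(38.8 − T) = 23969 + 278.72 T
105028 − 23969 = 2985.632 T
T = 81059 / 2985.632 = 27.1497 °C

T_f = 27.1 °C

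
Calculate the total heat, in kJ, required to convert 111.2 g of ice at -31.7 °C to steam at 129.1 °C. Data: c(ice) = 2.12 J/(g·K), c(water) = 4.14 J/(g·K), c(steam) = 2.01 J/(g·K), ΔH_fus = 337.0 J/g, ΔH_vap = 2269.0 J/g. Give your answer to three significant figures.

q1 (heat ice -31.7→0.0 °C): 111.2 × 2.12 × 31.7 = 7473 J
q2 (melt at 0 °C): 111.2 × 337.0 = 37474 J
q3 (heat water 0.0→100.0 °C): 111.2 × 4.14 × 100.0 = 46037 J
q4 (vaporize at 100 °C): 111.2 × 2269.0 = 252313 J
q5 (heat steam 100.0→129.1 °C): 111.2 × 2.01 × 29.1 = 6504 J
Total: 7473 + 37474 + 46037 + 252313 + 6504 = 349801 J = 350 kJ

q = 350 kJ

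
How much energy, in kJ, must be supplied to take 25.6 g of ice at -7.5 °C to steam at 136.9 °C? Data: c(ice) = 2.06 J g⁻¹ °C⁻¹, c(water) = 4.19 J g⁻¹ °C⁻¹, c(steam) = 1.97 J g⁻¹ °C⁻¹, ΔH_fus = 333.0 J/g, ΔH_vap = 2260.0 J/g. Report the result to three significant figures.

q = 79.4 kJ

q1 (heat ice -7.5→0.0 °C): 25.6 × 2.06 × 7.5 = 396 J
q2 (melt at 0 °C): 25.6 × 333.0 = 8525 J
q3 (heat water 0.0→100.0 °C): 25.6 × 4.19 × 100.0 = 10726 J
q4 (vaporize at 100 °C): 25.6 × 2260.0 = 57856 J
q5 (heat steam 100.0→136.9 °C): 25.6 × 1.97 × 36.9 = 1861 J
Total: 396 + 8525 + 10726 + 57856 + 1861 = 79364 J = 79.4 kJ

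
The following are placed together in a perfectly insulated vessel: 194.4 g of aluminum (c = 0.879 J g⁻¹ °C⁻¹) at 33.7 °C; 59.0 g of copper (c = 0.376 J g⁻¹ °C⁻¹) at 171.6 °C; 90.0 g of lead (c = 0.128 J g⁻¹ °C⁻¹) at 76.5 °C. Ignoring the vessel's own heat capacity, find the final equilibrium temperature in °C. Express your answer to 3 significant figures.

T_f = 51.1 °C

Σ mᵢcᵢ(T − Tᵢ) = 0  ⇒  T = Σ mᵢcᵢTᵢ / Σ mᵢcᵢ
Σ mᵢcᵢ = 194.4×0.879 + 59.0×0.376 + 90.0×0.128 = 204.5816
Σ mᵢcᵢTᵢ = 170.8776×33.7 + 22.184×171.6 + 11.52×76.5 = 10447
T = 10447 / 204.5816 = 51.07 °C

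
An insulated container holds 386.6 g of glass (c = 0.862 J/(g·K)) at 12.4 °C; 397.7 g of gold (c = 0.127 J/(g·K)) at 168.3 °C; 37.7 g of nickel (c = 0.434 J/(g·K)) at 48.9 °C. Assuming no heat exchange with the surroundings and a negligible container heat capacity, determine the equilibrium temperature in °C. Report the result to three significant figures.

Σ mᵢcᵢ(T − Tᵢ) = 0  ⇒  T = Σ mᵢcᵢTᵢ / Σ mᵢcᵢ
Σ mᵢcᵢ = 386.6×0.862 + 397.7×0.127 + 37.7×0.434 = 400.1189
Σ mᵢcᵢTᵢ = 333.2492×12.4 + 50.5079×168.3 + 16.3618×48.9 = 13433
T = 13433 / 400.1189 = 33.57 °C

T_f = 33.6 °C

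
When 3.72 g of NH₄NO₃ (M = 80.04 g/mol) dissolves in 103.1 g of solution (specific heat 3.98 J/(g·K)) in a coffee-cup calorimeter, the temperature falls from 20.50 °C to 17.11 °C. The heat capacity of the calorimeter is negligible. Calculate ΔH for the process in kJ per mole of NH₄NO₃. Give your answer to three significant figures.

ΔH = 29.9 kJ/mol

|ΔT| = |17.11 − 20.50| = 3.39 °C
|q_surr| = (103.1 × 3.98) × 3.39 = 410.338 × 3.39 = 1391 J
n(NH₄NO₃) = 3.72 / 80.04 = 0.04648 mol
Temperature fell, so q_rxn = +|q_surr| = 1.391 kJ
ΔH = q_rxn / n = 29.93 kJ/mol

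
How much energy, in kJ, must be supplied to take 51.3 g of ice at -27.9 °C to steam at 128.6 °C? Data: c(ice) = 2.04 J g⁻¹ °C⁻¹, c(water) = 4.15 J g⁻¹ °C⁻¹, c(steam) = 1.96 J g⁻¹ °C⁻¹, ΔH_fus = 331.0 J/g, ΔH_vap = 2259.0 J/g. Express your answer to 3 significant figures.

q = 160 kJ

q1 (heat ice -27.9→0.0 °C): 51.3 × 2.04 × 27.9 = 2920 J
q2 (melt at 0 °C): 51.3 × 331.0 = 16980 J
q3 (heat water 0.0→100.0 °C): 51.3 × 4.15 × 100.0 = 21290 J
q4 (vaporize at 100 °C): 51.3 × 2259.0 = 115887 J
q5 (heat steam 100.0→128.6 °C): 51.3 × 1.96 × 28.6 = 2876 J
Total: 2920 + 16980 + 21290 + 115887 + 2876 = 159953 J = 160 kJ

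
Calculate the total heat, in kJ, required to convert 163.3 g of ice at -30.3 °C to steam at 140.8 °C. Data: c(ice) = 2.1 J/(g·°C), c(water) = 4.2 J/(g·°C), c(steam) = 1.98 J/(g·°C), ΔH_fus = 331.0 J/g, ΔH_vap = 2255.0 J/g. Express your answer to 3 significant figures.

q1 (heat ice -30.3→0.0 °C): 163.3 × 2.1 × 30.3 = 10391 J
q2 (melt at 0 °C): 163.3 × 331.0 = 54052 J
q3 (heat water 0.0→100.0 °C): 163.3 × 4.2 × 100.0 = 68586 J
q4 (vaporize at 100 °C): 163.3 × 2255.0 = 368242 J
q5 (heat steam 100.0→140.8 °C): 163.3 × 1.98 × 40.8 = 13192 J
Total: 10391 + 54052 + 68586 + 368242 + 13192 = 514463 J = 514 kJ

q = 514 kJ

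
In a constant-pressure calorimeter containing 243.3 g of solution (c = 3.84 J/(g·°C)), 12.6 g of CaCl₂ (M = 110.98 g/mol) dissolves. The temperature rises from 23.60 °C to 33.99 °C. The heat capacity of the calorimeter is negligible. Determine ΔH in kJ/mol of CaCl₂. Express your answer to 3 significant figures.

ΔH = -85.5 kJ/mol

|ΔT| = |33.99 − 23.60| = 10.39 °C
|q_surr| = (243.3 × 3.84) × 10.39 = 934.272 × 10.39 = 9707 J
n(CaCl₂) = 12.6 / 110.98 = 0.1135 mol
Temperature rose, so q_rxn = −|q_surr| = -9.707 kJ
ΔH = q_rxn / n = -85.52 kJ/mol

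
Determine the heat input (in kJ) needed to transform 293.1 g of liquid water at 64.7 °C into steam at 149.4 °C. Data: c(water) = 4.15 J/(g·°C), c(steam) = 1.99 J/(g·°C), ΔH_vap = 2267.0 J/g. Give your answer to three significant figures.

q1 (heat water 64.7→100.0 °C): 293.1 × 4.15 × 35.3 = 42938 J
q2 (vaporize at 100 °C): 293.1 × 2267.0 = 664458 J
q3 (heat steam 100.0→149.4 °C): 293.1 × 1.99 × 49.4 = 28813 J
Total: 42938 + 664458 + 28813 = 736209 J = 736 kJ

q = 736 kJ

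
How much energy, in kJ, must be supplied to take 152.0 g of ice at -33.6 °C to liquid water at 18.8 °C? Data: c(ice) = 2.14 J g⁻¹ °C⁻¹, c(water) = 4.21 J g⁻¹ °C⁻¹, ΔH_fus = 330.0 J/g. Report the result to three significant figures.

q1 (heat ice -33.6→0.0 °C): 152.0 × 2.14 × 33.6 = 10929 J
q2 (melt at 0 °C): 152.0 × 330.0 = 50160 J
q3 (heat water 0.0→18.8 °C): 152.0 × 4.21 × 18.8 = 12030 J
Total: 10929 + 50160 + 12030 = 73119 J = 73.1 kJ

q = 73.1 kJ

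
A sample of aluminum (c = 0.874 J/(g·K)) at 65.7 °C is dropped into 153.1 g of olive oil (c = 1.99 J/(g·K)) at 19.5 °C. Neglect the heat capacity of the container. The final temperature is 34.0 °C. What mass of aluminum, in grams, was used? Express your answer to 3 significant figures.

q_gained = (153.1 × 1.99) × (34.0 − 19.5) = 4418 J
q_lost = m × 0.874 × (65.7 − 34.0) = 27.7058 m
m = 4418 / 27.7058 = 159 g

m = 159 g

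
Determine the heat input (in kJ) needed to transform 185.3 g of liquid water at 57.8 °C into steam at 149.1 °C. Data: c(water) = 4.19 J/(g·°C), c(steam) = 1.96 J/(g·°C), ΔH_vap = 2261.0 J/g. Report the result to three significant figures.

q = 470 kJ

q1 (heat water 57.8→100.0 °C): 185.3 × 4.19 × 42.2 = 32764 J
q2 (vaporize at 100 °C): 185.3 × 2261.0 = 418963 J
q3 (heat steam 100.0→149.1 °C): 185.3 × 1.96 × 49.1 = 17833 J
Total: 32764 + 418963 + 17833 = 469560 J = 470 kJ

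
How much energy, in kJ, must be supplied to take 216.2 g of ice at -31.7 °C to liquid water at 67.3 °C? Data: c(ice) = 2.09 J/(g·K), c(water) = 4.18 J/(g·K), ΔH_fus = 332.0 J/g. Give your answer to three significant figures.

q1 (heat ice -31.7→0.0 °C): 216.2 × 2.09 × 31.7 = 14324 J
q2 (melt at 0 °C): 216.2 × 332.0 = 71778 J
q3 (heat water 0.0→67.3 °C): 216.2 × 4.18 × 67.3 = 60820 J
Total: 14324 + 71778 + 60820 = 146922 J = 147 kJ

q = 147 kJ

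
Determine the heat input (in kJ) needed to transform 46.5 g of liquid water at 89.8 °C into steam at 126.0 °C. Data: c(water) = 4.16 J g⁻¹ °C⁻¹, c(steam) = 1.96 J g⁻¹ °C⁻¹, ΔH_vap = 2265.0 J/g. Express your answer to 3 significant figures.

q = 110 kJ

q1 (heat water 89.8→100.0 °C): 46.5 × 4.16 × 10.2 = 1973 J
q2 (vaporize at 100 °C): 46.5 × 2265.0 = 105323 J
q3 (heat steam 100.0→126.0 °C): 46.5 × 1.96 × 26.0 = 2370 J
Total: 1973 + 105323 + 2370 = 109666 J = 110 kJ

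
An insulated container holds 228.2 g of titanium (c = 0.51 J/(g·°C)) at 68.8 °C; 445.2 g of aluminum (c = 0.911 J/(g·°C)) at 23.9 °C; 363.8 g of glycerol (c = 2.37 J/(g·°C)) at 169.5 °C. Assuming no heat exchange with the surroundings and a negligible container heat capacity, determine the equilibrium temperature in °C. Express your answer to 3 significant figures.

Σ mᵢcᵢ(T − Tᵢ) = 0  ⇒  T = Σ mᵢcᵢTᵢ / Σ mᵢcᵢ
Σ mᵢcᵢ = 228.2×0.51 + 445.2×0.911 + 363.8×2.37 = 1384.1652
Σ mᵢcᵢTᵢ = 116.382×68.8 + 405.5772×23.9 + 862.206×169.5 = 163840
T = 163840 / 1384.1652 = 118.4 °C

T_f = 118 °C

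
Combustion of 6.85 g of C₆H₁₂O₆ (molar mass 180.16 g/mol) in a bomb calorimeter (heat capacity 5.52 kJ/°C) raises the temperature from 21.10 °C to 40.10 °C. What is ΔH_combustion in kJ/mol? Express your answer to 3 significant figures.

ΔT = 40.10 − 21.10 = 19.00 °C
q_cal = C_cal × ΔT = 5.52 × 19.00 = 104.88 kJ
n = 6.85 / 180.16 = 0.03802 mol
q_rxn = −q_cal = -104.88 kJ
ΔH = -104.88 / 0.03802 = -2759 kJ/mol

ΔH = -2760 kJ/mol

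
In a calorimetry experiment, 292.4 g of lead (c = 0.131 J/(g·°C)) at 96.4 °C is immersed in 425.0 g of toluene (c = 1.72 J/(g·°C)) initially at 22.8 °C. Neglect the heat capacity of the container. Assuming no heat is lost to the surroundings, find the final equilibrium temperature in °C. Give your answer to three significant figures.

T_f = 26.5 °C

Heat lost by lead = heat gained by toluene.
(292.4)(0.131)(96.4 − T) = (425.0)(1.72)(T − 22.8)
38.3044 (96.4 − T) = 731 (T − 22.8)
3692.5 − 38.3044 T = 731 T − 16667
20359.5 = 769.3044 T
T = 26.46 °C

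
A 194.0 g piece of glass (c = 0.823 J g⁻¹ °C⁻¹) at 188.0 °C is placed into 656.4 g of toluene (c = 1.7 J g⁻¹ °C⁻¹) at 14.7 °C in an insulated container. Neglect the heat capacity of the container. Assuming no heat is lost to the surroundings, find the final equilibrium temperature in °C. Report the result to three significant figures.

Heat lost by glass = heat gained by toluene.
(194.0)(0.823)(188.0 − T) = (656.4)(1.7)(T − 14.7)
159.662 (188.0 − T) = 1115.88 (T − 14.7)
30016 − 159.662 T = 1115.88 T − 16403
46419 = 1275.542 T
T = 36.39 °C

T_f = 36.4 °C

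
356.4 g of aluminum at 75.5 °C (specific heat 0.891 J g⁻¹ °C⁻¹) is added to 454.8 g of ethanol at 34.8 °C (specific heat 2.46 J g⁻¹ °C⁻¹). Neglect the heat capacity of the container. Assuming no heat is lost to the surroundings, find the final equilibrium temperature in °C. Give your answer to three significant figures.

Heat lost by aluminum = heat gained by ethanol.
(356.4)(0.891)(75.5 − T) = (454.8)(2.46)(T − 34.8)
317.5524 (75.5 − T) = 1118.808 (T − 34.8)
23975 − 317.5524 T = 1118.808 T − 38935
62910 = 1436.3604 T
T = 43.80 °C

T_f = 43.8 °C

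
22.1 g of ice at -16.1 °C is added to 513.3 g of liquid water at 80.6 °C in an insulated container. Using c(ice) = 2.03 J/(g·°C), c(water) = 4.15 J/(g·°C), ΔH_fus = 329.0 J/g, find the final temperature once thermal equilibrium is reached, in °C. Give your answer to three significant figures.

T_f = 73.7 °C

Heat to bring ice to 0 °C and melt it: q₁ = 22.1×2.03×16.1 + 22.1×329.0 = 7993.2 J
Heat the water can supply cooling to 0 °C: 513.3×4.15×80.6 = 171694 J > q₁, so all ice melts.
Energy balance: 513.3×4.15×(80.6 − T) = 7993.2 + 22.1×4.15×(T − 0)
2130.195(80.6 − T) = 7993.2 + 91.715 T
171694 − 7993.2 = 2221.910 T
T = 163700.8 / 2221.910 = 73.68 °C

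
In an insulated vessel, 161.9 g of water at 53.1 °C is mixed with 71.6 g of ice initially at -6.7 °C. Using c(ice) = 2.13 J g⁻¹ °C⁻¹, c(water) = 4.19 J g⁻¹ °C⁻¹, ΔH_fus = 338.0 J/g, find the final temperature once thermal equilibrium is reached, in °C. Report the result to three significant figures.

Heat to bring ice to 0 °C and melt it: q₁ = 71.6×2.13×6.7 + 71.6×338.0 = 25223 J
Heat the water can supply cooling to 0 °C: 161.9×4.19×53.1 = 36021.0 J > q₁, so all ice melts.
Energy balance: 161.9×4.19×(53.1 − T) = 25223 + 71.6×4.19×(T − 0)
678.361(53.1 − T) = 25223 + 300.004 T
36021.0 − 25223 = 978.365 T
T = 10798.0 / 978.365 = 11.04 °C

T_f = 11.0 °C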